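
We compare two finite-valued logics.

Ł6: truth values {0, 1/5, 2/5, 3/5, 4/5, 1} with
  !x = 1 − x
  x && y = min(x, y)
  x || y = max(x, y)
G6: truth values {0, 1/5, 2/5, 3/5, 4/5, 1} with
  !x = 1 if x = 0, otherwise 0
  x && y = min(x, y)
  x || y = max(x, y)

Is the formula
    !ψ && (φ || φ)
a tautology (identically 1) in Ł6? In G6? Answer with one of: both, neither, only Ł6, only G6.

In Ł6: at φ = 0, ψ = 0 the value is 0 — not a tautology.
In G6: at φ = 0, ψ = 0 the value is 0 — not a tautology.

neither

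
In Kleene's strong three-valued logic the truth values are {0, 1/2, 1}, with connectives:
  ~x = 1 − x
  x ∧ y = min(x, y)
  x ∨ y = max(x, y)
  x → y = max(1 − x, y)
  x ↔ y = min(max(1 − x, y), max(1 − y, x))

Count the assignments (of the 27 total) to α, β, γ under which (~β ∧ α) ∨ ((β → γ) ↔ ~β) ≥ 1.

12

value 1: 12 assignments (counts)
value 1/2: 12 assignments
value 0: 3 assignments
So 12 of the 27 assignments meet the threshold.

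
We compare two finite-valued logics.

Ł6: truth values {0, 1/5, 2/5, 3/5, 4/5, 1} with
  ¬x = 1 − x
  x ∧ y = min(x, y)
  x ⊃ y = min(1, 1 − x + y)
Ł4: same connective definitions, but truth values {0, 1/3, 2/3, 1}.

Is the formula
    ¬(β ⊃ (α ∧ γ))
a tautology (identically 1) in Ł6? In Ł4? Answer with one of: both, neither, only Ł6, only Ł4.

In Ł6: at α = 0, β = 0, γ = 0 the value is 0 — not a tautology.
In Ł4: at α = 0, β = 0, γ = 0 the value is 0 — not a tautology.

neither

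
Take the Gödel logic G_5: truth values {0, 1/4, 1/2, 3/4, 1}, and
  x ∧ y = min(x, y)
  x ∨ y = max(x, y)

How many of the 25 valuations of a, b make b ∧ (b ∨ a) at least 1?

5

value 1: 5 assignments (counts)
value 3/4: 5 assignments
value 1/2: 5 assignments
value 1/4: 5 assignments
value 0: 5 assignments
So 5 of the 25 assignments meet the threshold.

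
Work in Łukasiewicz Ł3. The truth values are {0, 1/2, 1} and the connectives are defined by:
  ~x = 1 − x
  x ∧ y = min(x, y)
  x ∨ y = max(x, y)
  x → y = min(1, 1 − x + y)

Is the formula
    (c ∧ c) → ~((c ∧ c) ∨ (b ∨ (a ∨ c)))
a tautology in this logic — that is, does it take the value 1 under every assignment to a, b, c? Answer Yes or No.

Counterexample: take a = 0, b = 0, c = 1.
c ∧ c = 1 ∧ 1 = 1
a ∨ c = 0 ∨ 1 = 1
b ∨ (a ∨ c) = 0 ∨ 1 = 1
(c ∧ c) ∨ (b ∨ (a ∨ c)) = 1 ∨ 1 = 1
~((c ∧ c) ∨ (b ∨ (a ∨ c))) = ~1 = 0
(c ∧ c) → ~((c ∧ c) ∨ (b ∨ (a ∨ c))) = 1 → 0 = 0
This gives 0 ≠ 1.

No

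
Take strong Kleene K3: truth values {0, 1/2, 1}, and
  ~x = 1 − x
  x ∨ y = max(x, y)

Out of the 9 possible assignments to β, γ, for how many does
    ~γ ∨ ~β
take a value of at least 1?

5

β = 0, γ = 0 ↦ 1  ≥
β = 0, γ = 1/2 ↦ 1  ≥
β = 0, γ = 1 ↦ 1  ≥
β = 1/2, γ = 0 ↦ 1  ≥
β = 1/2, γ = 1/2 ↦ 1/2  <
β = 1/2, γ = 1 ↦ 1/2  <
β = 1, γ = 0 ↦ 1  ≥
β = 1, γ = 1/2 ↦ 1/2  <
β = 1, γ = 1 ↦ 0  <
So 5 of the 9 assignments meet the threshold.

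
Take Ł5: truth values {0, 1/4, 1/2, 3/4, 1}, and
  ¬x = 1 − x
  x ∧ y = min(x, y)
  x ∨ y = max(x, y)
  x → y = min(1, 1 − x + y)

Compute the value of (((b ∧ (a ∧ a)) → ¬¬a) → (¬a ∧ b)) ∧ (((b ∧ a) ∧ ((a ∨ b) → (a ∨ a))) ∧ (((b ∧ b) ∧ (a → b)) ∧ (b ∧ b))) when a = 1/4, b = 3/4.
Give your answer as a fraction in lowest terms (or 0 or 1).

a ∧ a = 1/4 ∧ 1/4 = 1/4
b ∧ (a ∧ a) = 3/4 ∧ 1/4 = 1/4
¬a = ¬1/4 = 3/4
¬¬a = ¬3/4 = 1/4
(b ∧ (a ∧ a)) → ¬¬a = 1/4 → 1/4 = 1
¬a = ¬1/4 = 3/4
¬a ∧ b = 3/4 ∧ 3/4 = 3/4
((b ∧ (a ∧ a)) → ¬¬a) → (¬a ∧ b) = 1 → 3/4 = 3/4
b ∧ a = 3/4 ∧ 1/4 = 1/4
a ∨ b = 1/4 ∨ 3/4 = 3/4
a ∨ a = 1/4 ∨ 1/4 = 1/4
(a ∨ b) → (a ∨ a) = 3/4 → 1/4 = 1/2
(b ∧ a) ∧ ((a ∨ b) → (a ∨ a)) = 1/4 ∧ 1/2 = 1/4
b ∧ b = 3/4 ∧ 3/4 = 3/4
a → b = 1/4 → 3/4 = 1
(b ∧ b) ∧ (a → b) = 3/4 ∧ 1 = 3/4
b ∧ b = 3/4 ∧ 3/4 = 3/4
((b ∧ b) ∧ (a → b)) ∧ (b ∧ b) = 3/4 ∧ 3/4 = 3/4
((b ∧ a) ∧ ((a ∨ b) → (a ∨ a))) ∧ (((b ∧ b) ∧ (a → b)) ∧ (b ∧ b)) = 1/4 ∧ 3/4 = 1/4
(((b ∧ (a ∧ a)) → ¬¬a) → (¬a ∧ b)) ∧ (((b ∧ a) ∧ ((a ∨ b) → (a ∨ a))) ∧ (((b ∧ b) ∧ (a → b)) ∧ (b ∧ b))) = 3/4 ∧ 1/4 = 1/4

1/4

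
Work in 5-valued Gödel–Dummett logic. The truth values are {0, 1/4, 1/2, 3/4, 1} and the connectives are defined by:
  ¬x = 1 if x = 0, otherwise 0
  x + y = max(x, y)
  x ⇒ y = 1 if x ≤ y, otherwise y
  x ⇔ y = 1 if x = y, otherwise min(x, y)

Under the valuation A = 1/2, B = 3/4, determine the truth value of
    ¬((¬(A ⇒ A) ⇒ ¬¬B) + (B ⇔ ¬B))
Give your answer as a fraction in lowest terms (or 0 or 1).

A ⇒ A = 1/2 ⇒ 1/2 = 1
¬(A ⇒ A) = ¬1 = 0
¬B = ¬3/4 = 0
¬¬B = ¬0 = 1
¬(A ⇒ A) ⇒ ¬¬B = 0 ⇒ 1 = 1
¬B = ¬3/4 = 0
B ⇔ ¬B = 3/4 ⇔ 0 = 0
(¬(A ⇒ A) ⇒ ¬¬B) + (B ⇔ ¬B) = 1 + 0 = 1
¬((¬(A ⇒ A) ⇒ ¬¬B) + (B ⇔ ¬B)) = ¬1 = 0

0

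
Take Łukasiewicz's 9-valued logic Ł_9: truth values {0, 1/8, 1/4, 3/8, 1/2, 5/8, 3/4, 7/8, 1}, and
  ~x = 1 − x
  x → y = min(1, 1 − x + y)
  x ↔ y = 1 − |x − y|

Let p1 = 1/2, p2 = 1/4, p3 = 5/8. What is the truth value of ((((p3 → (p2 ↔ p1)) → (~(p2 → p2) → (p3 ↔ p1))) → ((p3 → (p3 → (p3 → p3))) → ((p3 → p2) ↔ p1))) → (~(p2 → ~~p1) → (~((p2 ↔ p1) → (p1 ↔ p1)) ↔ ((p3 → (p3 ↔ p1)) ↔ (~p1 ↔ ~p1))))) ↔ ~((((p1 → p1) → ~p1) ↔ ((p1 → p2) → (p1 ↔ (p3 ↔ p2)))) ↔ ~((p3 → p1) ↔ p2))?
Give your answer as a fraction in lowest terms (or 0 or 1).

1/8

p2 ↔ p1 = 1/4 ↔ 1/2 = 3/4
p3 → (p2 ↔ p1) = 5/8 → 3/4 = 1
p2 → p2 = 1/4 → 1/4 = 1
~(p2 → p2) = ~1 = 0
p3 ↔ p1 = 5/8 ↔ 1/2 = 7/8
~(p2 → p2) → (p3 ↔ p1) = 0 → 7/8 = 1
(p3 → (p2 ↔ p1)) → (~(p2 → p2) → (p3 ↔ p1)) = 1 → 1 = 1
p3 → p3 = 5/8 → 5/8 = 1
p3 → (p3 → p3) = 5/8 → 1 = 1
p3 → (p3 → (p3 → p3)) = 5/8 → 1 = 1
p3 → p2 = 5/8 → 1/4 = 5/8
(p3 → p2) ↔ p1 = 5/8 ↔ 1/2 = 7/8
(p3 → (p3 → (p3 → p3))) → ((p3 → p2) ↔ p1) = 1 → 7/8 = 7/8
((p3 → (p2 ↔ p1)) → (~(p2 → p2) → (p3 ↔ p1))) → ((p3 → (p3 → (p3 → p3))) → ((p3 → p2) ↔ p1)) = 1 → 7/8 = 7/8
~p1 = ~1/2 = 1/2
~~p1 = ~1/2 = 1/2
p2 → ~~p1 = 1/4 → 1/2 = 1
~(p2 → ~~p1) = ~1 = 0
p2 ↔ p1 = 1/4 ↔ 1/2 = 3/4
p1 ↔ p1 = 1/2 ↔ 1/2 = 1
(p2 ↔ p1) → (p1 ↔ p1) = 3/4 → 1 = 1
~((p2 ↔ p1) → (p1 ↔ p1)) = ~1 = 0
p3 ↔ p1 = 5/8 ↔ 1/2 = 7/8
p3 → (p3 ↔ p1) = 5/8 → 7/8 = 1
~p1 = ~1/2 = 1/2
~p1 = ~1/2 = 1/2
~p1 ↔ ~p1 = 1/2 ↔ 1/2 = 1
(p3 → (p3 ↔ p1)) ↔ (~p1 ↔ ~p1) = 1 ↔ 1 = 1
~((p2 ↔ p1) → (p1 ↔ p1)) ↔ ((p3 → (p3 ↔ p1)) ↔ (~p1 ↔ ~p1)) = 0 ↔ 1 = 0
~(p2 → ~~p1) → (~((p2 ↔ p1) → (p1 ↔ p1)) ↔ ((p3 → (p3 ↔ p1)) ↔ (~p1 ↔ ~p1))) = 0 → 0 = 1
(((p3 → (p2 ↔ p1)) → (~(p2 → p2) → (p3 ↔ p1))) → ((p3 → (p3 → (p3 → p3))) → ((p3 → p2) ↔ p1))) → (~(p2 → ~~p1) → (~((p2 ↔ p1) → (p1 ↔ p1)) ↔ ((p3 → (p3 ↔ p1)) ↔ (~p1 ↔ ~p1)))) = 7/8 → 1 = 1
p1 → p1 = 1/2 → 1/2 = 1
~p1 = ~1/2 = 1/2
(p1 → p1) → ~p1 = 1 → 1/2 = 1/2
p1 → p2 = 1/2 → 1/4 = 3/4
p3 ↔ p2 = 5/8 ↔ 1/4 = 5/8
p1 ↔ (p3 ↔ p2) = 1/2 ↔ 5/8 = 7/8
(p1 → p2) → (p1 ↔ (p3 ↔ p2)) = 3/4 → 7/8 = 1
((p1 → p1) → ~p1) ↔ ((p1 → p2) → (p1 ↔ (p3 ↔ p2))) = 1/2 ↔ 1 = 1/2
p3 → p1 = 5/8 → 1/2 = 7/8
(p3 → p1) ↔ p2 = 7/8 ↔ 1/4 = 3/8
~((p3 → p1) ↔ p2) = ~3/8 = 5/8
(((p1 → p1) → ~p1) ↔ ((p1 → p2) → (p1 ↔ (p3 ↔ p2)))) ↔ ~((p3 → p1) ↔ p2) = 1/2 ↔ 5/8 = 7/8
~((((p1 → p1) → ~p1) ↔ ((p1 → p2) → (p1 ↔ (p3 ↔ p2)))) ↔ ~((p3 → p1) ↔ p2)) = ~7/8 = 1/8
((((p3 → (p2 ↔ p1)) → (~(p2 → p2) → (p3 ↔ p1))) → ((p3 → (p3 → (p3 → p3))) → ((p3 → p2) ↔ p1))) → (~(p2 → ~~p1) → (~((p2 ↔ p1) → (p1 ↔ p1)) ↔ ((p3 → (p3 ↔ p1)) ↔ (~p1 ↔ ~p1))))) ↔ ~((((p1 → p1) → ~p1) ↔ ((p1 → p2) → (p1 ↔ (p3 ↔ p2)))) ↔ ~((p3 → p1) ↔ p2)) = 1 ↔ 1/8 = 1/8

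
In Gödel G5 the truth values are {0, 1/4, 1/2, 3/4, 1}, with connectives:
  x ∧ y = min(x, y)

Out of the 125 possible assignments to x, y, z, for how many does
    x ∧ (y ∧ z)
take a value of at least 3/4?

8

value 1: 1 assignment (counts)
value 3/4: 7 assignments (counts)
value 1/2: 19 assignments
value 1/4: 37 assignments
value 0: 61 assignments
So 8 of the 125 assignments meet the threshold.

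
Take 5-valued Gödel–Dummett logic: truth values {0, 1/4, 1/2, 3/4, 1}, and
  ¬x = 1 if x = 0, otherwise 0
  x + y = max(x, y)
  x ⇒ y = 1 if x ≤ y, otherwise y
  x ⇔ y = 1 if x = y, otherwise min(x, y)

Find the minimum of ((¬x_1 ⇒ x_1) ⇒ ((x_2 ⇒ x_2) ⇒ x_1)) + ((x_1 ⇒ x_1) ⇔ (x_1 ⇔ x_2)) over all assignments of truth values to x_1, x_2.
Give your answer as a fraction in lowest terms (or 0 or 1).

Take x_1 = 1/4, x_2 = 0:
¬x_1 = ¬1/4 = 0
¬x_1 ⇒ x_1 = 0 ⇒ 1/4 = 1
x_2 ⇒ x_2 = 0 ⇒ 0 = 1
(x_2 ⇒ x_2) ⇒ x_1 = 1 ⇒ 1/4 = 1/4
(¬x_1 ⇒ x_1) ⇒ ((x_2 ⇒ x_2) ⇒ x_1) = 1 ⇒ 1/4 = 1/4
x_1 ⇒ x_1 = 1/4 ⇒ 1/4 = 1
x_1 ⇔ x_2 = 1/4 ⇔ 0 = 0
(x_1 ⇒ x_1) ⇔ (x_1 ⇔ x_2) = 1 ⇔ 0 = 0
((¬x_1 ⇒ x_1) ⇒ ((x_2 ⇒ x_2) ⇒ x_1)) + ((x_1 ⇒ x_1) ⇔ (x_1 ⇔ x_2)) = 1/4 + 0 = 1/4
No assignment yields a value below 1/4, so this is the minimum.

1/4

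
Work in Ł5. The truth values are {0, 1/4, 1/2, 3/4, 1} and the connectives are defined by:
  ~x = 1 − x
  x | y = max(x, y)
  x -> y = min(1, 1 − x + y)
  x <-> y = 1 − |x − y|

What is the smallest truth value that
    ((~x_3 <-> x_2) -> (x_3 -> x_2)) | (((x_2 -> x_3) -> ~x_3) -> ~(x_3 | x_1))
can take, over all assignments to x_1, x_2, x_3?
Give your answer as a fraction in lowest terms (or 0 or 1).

Take x_1 = 1, x_2 = 0, x_3 = 3/4:
~x_3 = ~3/4 = 1/4
~x_3 <-> x_2 = 1/4 <-> 0 = 3/4
x_3 -> x_2 = 3/4 -> 0 = 1/4
(~x_3 <-> x_2) -> (x_3 -> x_2) = 3/4 -> 1/4 = 1/2
x_2 -> x_3 = 0 -> 3/4 = 1
~x_3 = ~3/4 = 1/4
(x_2 -> x_3) -> ~x_3 = 1 -> 1/4 = 1/4
x_3 | x_1 = 3/4 | 1 = 1
~(x_3 | x_1) = ~1 = 0
((x_2 -> x_3) -> ~x_3) -> ~(x_3 | x_1) = 1/4 -> 0 = 3/4
((~x_3 <-> x_2) -> (x_3 -> x_2)) | (((x_2 -> x_3) -> ~x_3) -> ~(x_3 | x_1)) = 1/2 | 3/4 = 3/4
No assignment yields a value below 3/4, so this is the minimum.

3/4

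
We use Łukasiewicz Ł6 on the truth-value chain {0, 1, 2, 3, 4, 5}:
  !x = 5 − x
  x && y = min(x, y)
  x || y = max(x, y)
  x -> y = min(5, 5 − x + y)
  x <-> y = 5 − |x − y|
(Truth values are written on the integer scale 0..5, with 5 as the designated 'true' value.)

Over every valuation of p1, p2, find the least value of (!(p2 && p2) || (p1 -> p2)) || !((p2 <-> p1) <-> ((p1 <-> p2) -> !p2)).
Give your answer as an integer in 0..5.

Take p1 = 4, p2 = 2:
p2 && p2 = 2 && 2 = 2
!(p2 && p2) = !2 = 3
p1 -> p2 = 4 -> 2 = 3
!(p2 && p2) || (p1 -> p2) = 3 || 3 = 3
p2 <-> p1 = 2 <-> 4 = 3
p1 <-> p2 = 4 <-> 2 = 3
!p2 = !2 = 3
(p1 <-> p2) -> !p2 = 3 -> 3 = 5
(p2 <-> p1) <-> ((p1 <-> p2) -> !p2) = 3 <-> 5 = 3
!((p2 <-> p1) <-> ((p1 <-> p2) -> !p2)) = !3 = 2
(!(p2 && p2) || (p1 -> p2)) || !((p2 <-> p1) <-> ((p1 <-> p2) -> !p2)) = 3 || 2 = 3
No assignment yields a value below 3, so this is the minimum.

3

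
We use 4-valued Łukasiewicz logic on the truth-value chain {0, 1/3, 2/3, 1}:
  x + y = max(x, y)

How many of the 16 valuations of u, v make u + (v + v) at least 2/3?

12

u = 0, v = 0 ↦ 0  <
u = 0, v = 1/3 ↦ 1/3  <
u = 0, v = 2/3 ↦ 2/3  ≥
u = 0, v = 1 ↦ 1  ≥
u = 1/3, v = 0 ↦ 1/3  <
u = 1/3, v = 1/3 ↦ 1/3  <
u = 1/3, v = 2/3 ↦ 2/3  ≥
u = 1/3, v = 1 ↦ 1  ≥
u = 2/3, v = 0 ↦ 2/3  ≥
u = 2/3, v = 1/3 ↦ 2/3  ≥
u = 2/3, v = 2/3 ↦ 2/3  ≥
u = 2/3, v = 1 ↦ 1  ≥
u = 1, v = 0 ↦ 1  ≥
u = 1, v = 1/3 ↦ 1  ≥
u = 1, v = 2/3 ↦ 1  ≥
u = 1, v = 1 ↦ 1  ≥
So 12 of the 16 assignments meet the threshold.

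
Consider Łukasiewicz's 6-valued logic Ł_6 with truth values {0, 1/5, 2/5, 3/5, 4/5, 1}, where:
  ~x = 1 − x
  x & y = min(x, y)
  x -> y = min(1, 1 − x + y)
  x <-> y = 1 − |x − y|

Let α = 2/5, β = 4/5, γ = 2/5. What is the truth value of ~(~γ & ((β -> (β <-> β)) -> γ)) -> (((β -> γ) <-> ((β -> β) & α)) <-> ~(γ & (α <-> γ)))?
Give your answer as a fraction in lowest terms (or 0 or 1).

~γ = ~2/5 = 3/5
β <-> β = 4/5 <-> 4/5 = 1
β -> (β <-> β) = 4/5 -> 1 = 1
(β -> (β <-> β)) -> γ = 1 -> 2/5 = 2/5
~γ & ((β -> (β <-> β)) -> γ) = 3/5 & 2/5 = 2/5
~(~γ & ((β -> (β <-> β)) -> γ)) = ~2/5 = 3/5
β -> γ = 4/5 -> 2/5 = 3/5
β -> β = 4/5 -> 4/5 = 1
(β -> β) & α = 1 & 2/5 = 2/5
(β -> γ) <-> ((β -> β) & α) = 3/5 <-> 2/5 = 4/5
α <-> γ = 2/5 <-> 2/5 = 1
γ & (α <-> γ) = 2/5 & 1 = 2/5
~(γ & (α <-> γ)) = ~2/5 = 3/5
((β -> γ) <-> ((β -> β) & α)) <-> ~(γ & (α <-> γ)) = 4/5 <-> 3/5 = 4/5
~(~γ & ((β -> (β <-> β)) -> γ)) -> (((β -> γ) <-> ((β -> β) & α)) <-> ~(γ & (α <-> γ))) = 3/5 -> 4/5 = 1

1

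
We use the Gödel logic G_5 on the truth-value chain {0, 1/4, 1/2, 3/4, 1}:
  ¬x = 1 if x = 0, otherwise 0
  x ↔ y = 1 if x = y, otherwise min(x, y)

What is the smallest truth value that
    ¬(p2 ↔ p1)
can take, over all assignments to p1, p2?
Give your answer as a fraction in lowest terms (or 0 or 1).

Take p1 = 0, p2 = 0:
p2 ↔ p1 = 0 ↔ 0 = 1
¬(p2 ↔ p1) = ¬1 = 0
No assignment yields a value below 0, so this is the minimum.

0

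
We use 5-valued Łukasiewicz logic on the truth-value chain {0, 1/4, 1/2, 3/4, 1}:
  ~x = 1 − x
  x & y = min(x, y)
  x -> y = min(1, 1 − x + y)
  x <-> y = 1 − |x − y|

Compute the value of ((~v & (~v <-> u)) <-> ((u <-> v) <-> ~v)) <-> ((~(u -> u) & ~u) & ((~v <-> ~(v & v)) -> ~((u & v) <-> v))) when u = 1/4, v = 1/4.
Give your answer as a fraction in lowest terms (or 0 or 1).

1/4

~v = ~1/4 = 3/4
~v = ~1/4 = 3/4
~v <-> u = 3/4 <-> 1/4 = 1/2
~v & (~v <-> u) = 3/4 & 1/2 = 1/2
u <-> v = 1/4 <-> 1/4 = 1
~v = ~1/4 = 3/4
(u <-> v) <-> ~v = 1 <-> 3/4 = 3/4
(~v & (~v <-> u)) <-> ((u <-> v) <-> ~v) = 1/2 <-> 3/4 = 3/4
u -> u = 1/4 -> 1/4 = 1
~(u -> u) = ~1 = 0
~u = ~1/4 = 3/4
~(u -> u) & ~u = 0 & 3/4 = 0
~v = ~1/4 = 3/4
v & v = 1/4 & 1/4 = 1/4
~(v & v) = ~1/4 = 3/4
~v <-> ~(v & v) = 3/4 <-> 3/4 = 1
u & v = 1/4 & 1/4 = 1/4
(u & v) <-> v = 1/4 <-> 1/4 = 1
~((u & v) <-> v) = ~1 = 0
(~v <-> ~(v & v)) -> ~((u & v) <-> v) = 1 -> 0 = 0
(~(u -> u) & ~u) & ((~v <-> ~(v & v)) -> ~((u & v) <-> v)) = 0 & 0 = 0
((~v & (~v <-> u)) <-> ((u <-> v) <-> ~v)) <-> ((~(u -> u) & ~u) & ((~v <-> ~(v & v)) -> ~((u & v) <-> v))) = 3/4 <-> 0 = 1/4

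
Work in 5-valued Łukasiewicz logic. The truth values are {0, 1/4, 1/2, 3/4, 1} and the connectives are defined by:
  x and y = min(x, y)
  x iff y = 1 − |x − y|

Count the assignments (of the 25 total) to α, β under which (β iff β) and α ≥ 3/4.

10

value 1: 5 assignments (counts)
value 3/4: 5 assignments (counts)
value 1/2: 5 assignments
value 1/4: 5 assignments
value 0: 5 assignments
So 10 of the 25 assignments meet the threshold.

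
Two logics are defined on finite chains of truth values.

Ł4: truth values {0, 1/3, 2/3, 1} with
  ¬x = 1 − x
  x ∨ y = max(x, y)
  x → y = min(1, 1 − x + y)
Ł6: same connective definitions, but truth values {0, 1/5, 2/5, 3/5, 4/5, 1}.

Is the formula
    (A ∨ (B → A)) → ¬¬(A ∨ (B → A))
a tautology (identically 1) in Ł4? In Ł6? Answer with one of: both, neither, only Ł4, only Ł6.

both

In Ł4: every assignment gives 1 — tautology.
In Ł6: every assignment gives 1 — tautology.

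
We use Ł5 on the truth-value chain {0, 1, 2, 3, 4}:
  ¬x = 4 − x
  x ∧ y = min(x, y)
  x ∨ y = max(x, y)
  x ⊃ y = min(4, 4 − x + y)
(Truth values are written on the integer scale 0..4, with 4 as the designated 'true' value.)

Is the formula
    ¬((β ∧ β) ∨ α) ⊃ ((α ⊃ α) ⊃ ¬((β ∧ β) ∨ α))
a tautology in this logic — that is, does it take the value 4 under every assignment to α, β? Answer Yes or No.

At α = 3, β = 2, for instance:
β ∧ β = 2 ∧ 2 = 2
(β ∧ β) ∨ α = 2 ∨ 3 = 3
¬((β ∧ β) ∨ α) = ¬3 = 1
α ⊃ α = 3 ⊃ 3 = 4
(α ⊃ α) ⊃ ¬((β ∧ β) ∨ α) = 4 ⊃ 1 = 1
¬((β ∧ β) ∨ α) ⊃ ((α ⊃ α) ⊃ ¬((β ∧ β) ∨ α)) = 1 ⊃ 1 = 4
and checking the remaining 24 assignments likewise gives ≥ 4 in every case.

Yes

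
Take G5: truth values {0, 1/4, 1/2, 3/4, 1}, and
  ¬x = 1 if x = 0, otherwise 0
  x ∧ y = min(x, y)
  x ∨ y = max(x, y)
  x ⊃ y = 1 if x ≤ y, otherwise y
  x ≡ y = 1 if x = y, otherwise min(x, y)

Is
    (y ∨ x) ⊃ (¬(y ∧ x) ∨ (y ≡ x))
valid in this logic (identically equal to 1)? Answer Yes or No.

Counterexample: take x = 1/4, y = 1/2.
y ∨ x = 1/2 ∨ 1/4 = 1/2
y ∧ x = 1/2 ∧ 1/4 = 1/4
¬(y ∧ x) = ¬1/4 = 0
y ≡ x = 1/2 ≡ 1/4 = 1/4
¬(y ∧ x) ∨ (y ≡ x) = 0 ∨ 1/4 = 1/4
(y ∨ x) ⊃ (¬(y ∧ x) ∨ (y ≡ x)) = 1/2 ⊃ 1/4 = 1/4
This gives 1/4 ≠ 1.

No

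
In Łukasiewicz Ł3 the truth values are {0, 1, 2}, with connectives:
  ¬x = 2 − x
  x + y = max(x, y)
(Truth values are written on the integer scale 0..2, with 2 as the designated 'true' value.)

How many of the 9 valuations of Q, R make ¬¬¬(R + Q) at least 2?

1

Q = 0, R = 0 ↦ 2  ≥
Q = 0, R = 1 ↦ 1  <
Q = 0, R = 2 ↦ 0  <
Q = 1, R = 0 ↦ 1  <
Q = 1, R = 1 ↦ 1  <
Q = 1, R = 2 ↦ 0  <
Q = 2, R = 0 ↦ 0  <
Q = 2, R = 1 ↦ 0  <
Q = 2, R = 2 ↦ 0  <
So 1 of the 9 assignments meets the threshold.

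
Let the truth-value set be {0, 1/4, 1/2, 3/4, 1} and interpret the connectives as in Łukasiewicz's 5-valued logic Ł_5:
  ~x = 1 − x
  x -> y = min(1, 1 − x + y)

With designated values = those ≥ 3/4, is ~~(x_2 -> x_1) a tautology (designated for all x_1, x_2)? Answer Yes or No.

Counterexample: take x_1 = 0, x_2 = 1/2.
x_2 -> x_1 = 1/2 -> 0 = 1/2
~(x_2 -> x_1) = ~1/2 = 1/2
~~(x_2 -> x_1) = ~1/2 = 1/2
This gives 1/2, which is below 3/4.

No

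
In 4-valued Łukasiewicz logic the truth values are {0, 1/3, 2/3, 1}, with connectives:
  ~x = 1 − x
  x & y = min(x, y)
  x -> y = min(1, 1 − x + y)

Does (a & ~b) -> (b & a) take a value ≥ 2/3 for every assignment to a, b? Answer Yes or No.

No

Counterexample: take a = 2/3, b = 0.
~b = ~0 = 1
a & ~b = 2/3 & 1 = 2/3
b & a = 0 & 2/3 = 0
(a & ~b) -> (b & a) = 2/3 -> 0 = 1/3
This gives 1/3, which is below 2/3.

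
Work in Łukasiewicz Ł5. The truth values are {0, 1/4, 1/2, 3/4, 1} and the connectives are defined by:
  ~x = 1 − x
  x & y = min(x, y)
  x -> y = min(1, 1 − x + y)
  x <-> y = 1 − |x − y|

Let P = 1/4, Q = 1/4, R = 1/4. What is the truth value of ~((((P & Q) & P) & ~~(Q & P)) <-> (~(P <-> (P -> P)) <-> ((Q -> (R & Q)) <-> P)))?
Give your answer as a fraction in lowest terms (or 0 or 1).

P & Q = 1/4 & 1/4 = 1/4
(P & Q) & P = 1/4 & 1/4 = 1/4
Q & P = 1/4 & 1/4 = 1/4
~(Q & P) = ~1/4 = 3/4
~~(Q & P) = ~3/4 = 1/4
((P & Q) & P) & ~~(Q & P) = 1/4 & 1/4 = 1/4
P -> P = 1/4 -> 1/4 = 1
P <-> (P -> P) = 1/4 <-> 1 = 1/4
~(P <-> (P -> P)) = ~1/4 = 3/4
R & Q = 1/4 & 1/4 = 1/4
Q -> (R & Q) = 1/4 -> 1/4 = 1
(Q -> (R & Q)) <-> P = 1 <-> 1/4 = 1/4
~(P <-> (P -> P)) <-> ((Q -> (R & Q)) <-> P) = 3/4 <-> 1/4 = 1/2
(((P & Q) & P) & ~~(Q & P)) <-> (~(P <-> (P -> P)) <-> ((Q -> (R & Q)) <-> P)) = 1/4 <-> 1/2 = 3/4
~((((P & Q) & P) & ~~(Q & P)) <-> (~(P <-> (P -> P)) <-> ((Q -> (R & Q)) <-> P))) = ~3/4 = 1/4

1/4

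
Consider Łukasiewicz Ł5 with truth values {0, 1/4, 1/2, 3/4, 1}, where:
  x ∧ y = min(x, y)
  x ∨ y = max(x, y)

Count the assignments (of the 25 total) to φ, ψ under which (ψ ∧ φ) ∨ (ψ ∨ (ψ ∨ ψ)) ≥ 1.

value 1: 5 assignments (counts)
value 3/4: 5 assignments
value 1/2: 5 assignments
value 1/4: 5 assignments
value 0: 5 assignments
So 5 of the 25 assignments meet the threshold.

5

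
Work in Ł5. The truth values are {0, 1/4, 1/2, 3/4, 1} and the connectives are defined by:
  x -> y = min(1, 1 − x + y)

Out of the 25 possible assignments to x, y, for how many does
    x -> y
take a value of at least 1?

value 1: 15 assignments (counts)
value 3/4: 4 assignments
value 1/2: 3 assignments
value 1/4: 2 assignments
value 0: 1 assignment
So 15 of the 25 assignments meet the threshold.

15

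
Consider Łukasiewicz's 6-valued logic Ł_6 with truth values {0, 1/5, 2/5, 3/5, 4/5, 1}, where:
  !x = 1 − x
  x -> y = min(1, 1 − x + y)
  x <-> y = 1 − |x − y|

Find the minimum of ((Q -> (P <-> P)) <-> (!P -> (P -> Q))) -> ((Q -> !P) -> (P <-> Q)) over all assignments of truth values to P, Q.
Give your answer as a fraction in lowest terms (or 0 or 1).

Take P = 0, Q = 1:
P <-> P = 0 <-> 0 = 1
Q -> (P <-> P) = 1 -> 1 = 1
!P = !0 = 1
P -> Q = 0 -> 1 = 1
!P -> (P -> Q) = 1 -> 1 = 1
(Q -> (P <-> P)) <-> (!P -> (P -> Q)) = 1 <-> 1 = 1
!P = !0 = 1
Q -> !P = 1 -> 1 = 1
P <-> Q = 0 <-> 1 = 0
(Q -> !P) -> (P <-> Q) = 1 -> 0 = 0
((Q -> (P <-> P)) <-> (!P -> (P -> Q))) -> ((Q -> !P) -> (P <-> Q)) = 1 -> 0 = 0
No assignment yields a value below 0, so this is the minimum.

0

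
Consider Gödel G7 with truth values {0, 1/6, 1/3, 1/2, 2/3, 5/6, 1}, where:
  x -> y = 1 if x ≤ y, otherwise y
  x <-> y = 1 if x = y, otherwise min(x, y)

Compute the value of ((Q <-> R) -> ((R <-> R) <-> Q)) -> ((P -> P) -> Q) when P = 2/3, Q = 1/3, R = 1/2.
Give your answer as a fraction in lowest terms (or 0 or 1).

Q <-> R = 1/3 <-> 1/2 = 1/3
R <-> R = 1/2 <-> 1/2 = 1
(R <-> R) <-> Q = 1 <-> 1/3 = 1/3
(Q <-> R) -> ((R <-> R) <-> Q) = 1/3 -> 1/3 = 1
P -> P = 2/3 -> 2/3 = 1
(P -> P) -> Q = 1 -> 1/3 = 1/3
((Q <-> R) -> ((R <-> R) <-> Q)) -> ((P -> P) -> Q) = 1 -> 1/3 = 1/3

1/3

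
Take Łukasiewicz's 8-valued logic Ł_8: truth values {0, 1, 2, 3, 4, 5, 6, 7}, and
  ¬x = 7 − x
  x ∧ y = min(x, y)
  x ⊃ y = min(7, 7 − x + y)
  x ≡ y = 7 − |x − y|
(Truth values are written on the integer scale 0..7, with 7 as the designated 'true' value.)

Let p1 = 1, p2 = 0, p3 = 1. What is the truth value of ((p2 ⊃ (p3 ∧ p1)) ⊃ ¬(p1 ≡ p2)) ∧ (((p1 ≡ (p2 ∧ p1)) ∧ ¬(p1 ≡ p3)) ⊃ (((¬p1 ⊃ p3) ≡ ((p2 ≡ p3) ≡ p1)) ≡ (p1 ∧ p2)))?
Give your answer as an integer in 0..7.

1

p3 ∧ p1 = 1 ∧ 1 = 1
p2 ⊃ (p3 ∧ p1) = 0 ⊃ 1 = 7
p1 ≡ p2 = 1 ≡ 0 = 6
¬(p1 ≡ p2) = ¬6 = 1
(p2 ⊃ (p3 ∧ p1)) ⊃ ¬(p1 ≡ p2) = 7 ⊃ 1 = 1
p2 ∧ p1 = 0 ∧ 1 = 0
p1 ≡ (p2 ∧ p1) = 1 ≡ 0 = 6
p1 ≡ p3 = 1 ≡ 1 = 7
¬(p1 ≡ p3) = ¬7 = 0
(p1 ≡ (p2 ∧ p1)) ∧ ¬(p1 ≡ p3) = 6 ∧ 0 = 0
¬p1 = ¬1 = 6
¬p1 ⊃ p3 = 6 ⊃ 1 = 2
p2 ≡ p3 = 0 ≡ 1 = 6
(p2 ≡ p3) ≡ p1 = 6 ≡ 1 = 2
(¬p1 ⊃ p3) ≡ ((p2 ≡ p3) ≡ p1) = 2 ≡ 2 = 7
p1 ∧ p2 = 1 ∧ 0 = 0
((¬p1 ⊃ p3) ≡ ((p2 ≡ p3) ≡ p1)) ≡ (p1 ∧ p2) = 7 ≡ 0 = 0
((p1 ≡ (p2 ∧ p1)) ∧ ¬(p1 ≡ p3)) ⊃ (((¬p1 ⊃ p3) ≡ ((p2 ≡ p3) ≡ p1)) ≡ (p1 ∧ p2)) = 0 ⊃ 0 = 7
((p2 ⊃ (p3 ∧ p1)) ⊃ ¬(p1 ≡ p2)) ∧ (((p1 ≡ (p2 ∧ p1)) ∧ ¬(p1 ≡ p3)) ⊃ (((¬p1 ⊃ p3) ≡ ((p2 ≡ p3) ≡ p1)) ≡ (p1 ∧ p2))) = 1 ∧ 7 = 1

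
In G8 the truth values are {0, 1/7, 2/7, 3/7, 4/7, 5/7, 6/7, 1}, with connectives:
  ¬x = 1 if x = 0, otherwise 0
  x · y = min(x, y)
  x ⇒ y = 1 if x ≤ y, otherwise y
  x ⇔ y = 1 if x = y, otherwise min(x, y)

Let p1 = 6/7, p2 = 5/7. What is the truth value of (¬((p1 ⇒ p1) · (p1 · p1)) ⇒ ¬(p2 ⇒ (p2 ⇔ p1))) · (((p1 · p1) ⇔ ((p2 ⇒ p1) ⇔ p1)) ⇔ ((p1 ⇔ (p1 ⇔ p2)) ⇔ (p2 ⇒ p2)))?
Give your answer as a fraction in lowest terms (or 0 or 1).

p1 ⇒ p1 = 6/7 ⇒ 6/7 = 1
p1 · p1 = 6/7 · 6/7 = 6/7
(p1 ⇒ p1) · (p1 · p1) = 1 · 6/7 = 6/7
¬((p1 ⇒ p1) · (p1 · p1)) = ¬6/7 = 0
p2 ⇔ p1 = 5/7 ⇔ 6/7 = 5/7
p2 ⇒ (p2 ⇔ p1) = 5/7 ⇒ 5/7 = 1
¬(p2 ⇒ (p2 ⇔ p1)) = ¬1 = 0
¬((p1 ⇒ p1) · (p1 · p1)) ⇒ ¬(p2 ⇒ (p2 ⇔ p1)) = 0 ⇒ 0 = 1
p1 · p1 = 6/7 · 6/7 = 6/7
p2 ⇒ p1 = 5/7 ⇒ 6/7 = 1
(p2 ⇒ p1) ⇔ p1 = 1 ⇔ 6/7 = 6/7
(p1 · p1) ⇔ ((p2 ⇒ p1) ⇔ p1) = 6/7 ⇔ 6/7 = 1
p1 ⇔ p2 = 6/7 ⇔ 5/7 = 5/7
p1 ⇔ (p1 ⇔ p2) = 6/7 ⇔ 5/7 = 5/7
p2 ⇒ p2 = 5/7 ⇒ 5/7 = 1
(p1 ⇔ (p1 ⇔ p2)) ⇔ (p2 ⇒ p2) = 5/7 ⇔ 1 = 5/7
((p1 · p1) ⇔ ((p2 ⇒ p1) ⇔ p1)) ⇔ ((p1 ⇔ (p1 ⇔ p2)) ⇔ (p2 ⇒ p2)) = 1 ⇔ 5/7 = 5/7
(¬((p1 ⇒ p1) · (p1 · p1)) ⇒ ¬(p2 ⇒ (p2 ⇔ p1))) · (((p1 · p1) ⇔ ((p2 ⇒ p1) ⇔ p1)) ⇔ ((p1 ⇔ (p1 ⇔ p2)) ⇔ (p2 ⇒ p2))) = 1 · 5/7 = 5/7

5/7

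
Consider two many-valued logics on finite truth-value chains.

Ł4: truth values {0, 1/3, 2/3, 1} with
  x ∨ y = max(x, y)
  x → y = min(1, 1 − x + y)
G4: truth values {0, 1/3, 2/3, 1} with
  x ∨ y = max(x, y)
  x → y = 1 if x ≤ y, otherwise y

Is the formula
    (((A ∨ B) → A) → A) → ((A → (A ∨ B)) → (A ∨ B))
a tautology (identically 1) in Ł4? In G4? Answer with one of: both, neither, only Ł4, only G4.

only Ł4

In Ł4: every assignment gives 1 — tautology.
In G4: at A = 0, B = 1/3 the value is 1/3 — not a tautology.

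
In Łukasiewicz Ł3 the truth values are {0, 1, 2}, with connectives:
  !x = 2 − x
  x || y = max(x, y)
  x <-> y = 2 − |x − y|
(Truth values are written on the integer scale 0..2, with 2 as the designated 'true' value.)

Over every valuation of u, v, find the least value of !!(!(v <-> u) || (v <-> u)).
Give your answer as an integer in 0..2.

1

Take u = 0, v = 1:
v <-> u = 1 <-> 0 = 1
!(v <-> u) = !1 = 1
v <-> u = 1 <-> 0 = 1
!(v <-> u) || (v <-> u) = 1 || 1 = 1
!(!(v <-> u) || (v <-> u)) = !1 = 1
!!(!(v <-> u) || (v <-> u)) = !1 = 1
No assignment yields a value below 1, so this is the minimum.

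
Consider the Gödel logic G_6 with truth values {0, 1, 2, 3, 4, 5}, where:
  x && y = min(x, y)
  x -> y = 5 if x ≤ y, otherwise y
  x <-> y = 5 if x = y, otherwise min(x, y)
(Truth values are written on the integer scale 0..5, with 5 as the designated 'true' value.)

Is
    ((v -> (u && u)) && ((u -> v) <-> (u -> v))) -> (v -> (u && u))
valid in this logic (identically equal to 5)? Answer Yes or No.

At u = 2, v = 3, for instance:
u && u = 2 && 2 = 2
v -> (u && u) = 3 -> 2 = 2
u -> v = 2 -> 3 = 5
u -> v = 2 -> 3 = 5
(u -> v) <-> (u -> v) = 5 <-> 5 = 5
(v -> (u && u)) && ((u -> v) <-> (u -> v)) = 2 && 5 = 2
((v -> (u && u)) && ((u -> v) <-> (u -> v))) -> (v -> (u && u)) = 2 -> 2 = 5
and checking the remaining 35 assignments likewise gives ≥ 5 in every case.

Yes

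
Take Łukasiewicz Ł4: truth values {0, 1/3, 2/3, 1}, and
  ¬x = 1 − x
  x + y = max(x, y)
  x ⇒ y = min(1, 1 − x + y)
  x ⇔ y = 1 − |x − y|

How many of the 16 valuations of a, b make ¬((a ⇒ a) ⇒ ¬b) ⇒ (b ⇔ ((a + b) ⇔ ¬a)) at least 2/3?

a = 0, b = 0 ↦ 1  ≥
a = 0, b = 1/3 ↦ 1  ≥
a = 0, b = 2/3 ↦ 1  ≥
a = 0, b = 1 ↦ 1  ≥
a = 1/3, b = 0 ↦ 1  ≥
a = 1/3, b = 1/3 ↦ 1  ≥
a = 1/3, b = 2/3 ↦ 1  ≥
a = 1/3, b = 1 ↦ 2/3  ≥
a = 2/3, b = 0 ↦ 1  ≥
a = 2/3, b = 1/3 ↦ 1  ≥
a = 2/3, b = 2/3 ↦ 1  ≥
a = 2/3, b = 1 ↦ 1/3  <
a = 1, b = 0 ↦ 1  ≥
a = 1, b = 1/3 ↦ 1  ≥
a = 1, b = 2/3 ↦ 2/3  ≥
a = 1, b = 1 ↦ 0  <
So 14 of the 16 assignments meet the threshold.

14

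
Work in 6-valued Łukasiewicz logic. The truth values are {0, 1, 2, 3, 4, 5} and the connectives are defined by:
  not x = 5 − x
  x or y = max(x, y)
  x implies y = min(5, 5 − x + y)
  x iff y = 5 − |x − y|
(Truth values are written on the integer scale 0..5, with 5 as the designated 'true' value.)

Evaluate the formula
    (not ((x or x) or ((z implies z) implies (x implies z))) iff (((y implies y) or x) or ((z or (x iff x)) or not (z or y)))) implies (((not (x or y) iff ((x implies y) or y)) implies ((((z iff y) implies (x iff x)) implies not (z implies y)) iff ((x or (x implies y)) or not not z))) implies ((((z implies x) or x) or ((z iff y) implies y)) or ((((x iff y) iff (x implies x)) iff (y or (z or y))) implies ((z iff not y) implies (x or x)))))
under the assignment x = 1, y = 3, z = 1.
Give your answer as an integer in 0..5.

5

x or x = 1 or 1 = 1
z implies z = 1 implies 1 = 5
x implies z = 1 implies 1 = 5
(z implies z) implies (x implies z) = 5 implies 5 = 5
(x or x) or ((z implies z) implies (x implies z)) = 1 or 5 = 5
not ((x or x) or ((z implies z) implies (x implies z))) = not 5 = 0
y implies y = 3 implies 3 = 5
(y implies y) or x = 5 or 1 = 5
x iff x = 1 iff 1 = 5
z or (x iff x) = 1 or 5 = 5
z or y = 1 or 3 = 3
not (z or y) = not 3 = 2
(z or (x iff x)) or not (z or y) = 5 or 2 = 5
((y implies y) or x) or ((z or (x iff x)) or not (z or y)) = 5 or 5 = 5
not ((x or x) or ((z implies z) implies (x implies z))) iff (((y implies y) or x) or ((z or (x iff x)) or not (z or y))) = 0 iff 5 = 0
x or y = 1 or 3 = 3
not (x or y) = not 3 = 2
x implies y = 1 implies 3 = 5
(x implies y) or y = 5 or 3 = 5
not (x or y) iff ((x implies y) or y) = 2 iff 5 = 2
z iff y = 1 iff 3 = 3
x iff x = 1 iff 1 = 5
(z iff y) implies (x iff x) = 3 implies 5 = 5
z implies y = 1 implies 3 = 5
not (z implies y) = not 5 = 0
((z iff y) implies (x iff x)) implies not (z implies y) = 5 implies 0 = 0
x implies y = 1 implies 3 = 5
x or (x implies y) = 1 or 5 = 5
not z = not 1 = 4
not not z = not 4 = 1
(x or (x implies y)) or not not z = 5 or 1 = 5
(((z iff y) implies (x iff x)) implies not (z implies y)) iff ((x or (x implies y)) or not not z) = 0 iff 5 = 0
(not (x or y) iff ((x implies y) or y)) implies ((((z iff y) implies (x iff x)) implies not (z implies y)) iff ((x or (x implies y)) or not not z)) = 2 implies 0 = 3
z implies x = 1 implies 1 = 5
(z implies x) or x = 5 or 1 = 5
z iff y = 1 iff 3 = 3
(z iff y) implies y = 3 implies 3 = 5
((z implies x) or x) or ((z iff y) implies y) = 5 or 5 = 5
x iff y = 1 iff 3 = 3
x implies x = 1 implies 1 = 5
(x iff y) iff (x implies x) = 3 iff 5 = 3
z or y = 1 or 3 = 3
y or (z or y) = 3 or 3 = 3
((x iff y) iff (x implies x)) iff (y or (z or y)) = 3 iff 3 = 5
not y = not 3 = 2
z iff not y = 1 iff 2 = 4
x or x = 1 or 1 = 1
(z iff not y) implies (x or x) = 4 implies 1 = 2
(((x iff y) iff (x implies x)) iff (y or (z or y))) implies ((z iff not y) implies (x or x)) = 5 implies 2 = 2
(((z implies x) or x) or ((z iff y) implies y)) or ((((x iff y) iff (x implies x)) iff (y or (z or y))) implies ((z iff not y) implies (x or x))) = 5 or 2 = 5
((not (x or y) iff ((x implies y) or y)) implies ((((z iff y) implies (x iff x)) implies not (z implies y)) iff ((x or (x implies y)) or not not z))) implies ((((z implies x) or x) or ((z iff y) implies y)) or ((((x iff y) iff (x implies x)) iff (y or (z or y))) implies ((z iff not y) implies (x or x)))) = 3 implies 5 = 5
(not ((x or x) or ((z implies z) implies (x implies z))) iff (((y implies y) or x) or ((z or (x iff x)) or not (z or y)))) implies (((not (x or y) iff ((x implies y) or y)) implies ((((z iff y) implies (x iff x)) implies not (z implies y)) iff ((x or (x implies y)) or not not z))) implies ((((z implies x) or x) or ((z iff y) implies y)) or ((((x iff y) iff (x implies x)) iff (y or (z or y))) implies ((z iff not y) implies (x or x))))) = 0 implies 5 = 5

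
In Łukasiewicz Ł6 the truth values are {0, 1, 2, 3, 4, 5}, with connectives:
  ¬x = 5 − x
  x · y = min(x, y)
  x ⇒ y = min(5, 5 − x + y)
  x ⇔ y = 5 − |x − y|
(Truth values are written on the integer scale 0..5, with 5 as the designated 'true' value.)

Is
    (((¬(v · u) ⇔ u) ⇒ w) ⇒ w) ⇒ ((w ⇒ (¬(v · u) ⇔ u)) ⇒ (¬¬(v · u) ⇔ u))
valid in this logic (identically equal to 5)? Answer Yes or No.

No

Counterexample: take u = 3, v = 0, w = 0.
v · u = 0 · 3 = 0
¬(v · u) = ¬0 = 5
¬(v · u) ⇔ u = 5 ⇔ 3 = 3
(¬(v · u) ⇔ u) ⇒ w = 3 ⇒ 0 = 2
((¬(v · u) ⇔ u) ⇒ w) ⇒ w = 2 ⇒ 0 = 3
v · u = 0 · 3 = 0
¬(v · u) = ¬0 = 5
¬(v · u) ⇔ u = 5 ⇔ 3 = 3
w ⇒ (¬(v · u) ⇔ u) = 0 ⇒ 3 = 5
v · u = 0 · 3 = 0
¬(v · u) = ¬0 = 5
¬¬(v · u) = ¬5 = 0
¬¬(v · u) ⇔ u = 0 ⇔ 3 = 2
(w ⇒ (¬(v · u) ⇔ u)) ⇒ (¬¬(v · u) ⇔ u) = 5 ⇒ 2 = 2
(((¬(v · u) ⇔ u) ⇒ w) ⇒ w) ⇒ ((w ⇒ (¬(v · u) ⇔ u)) ⇒ (¬¬(v · u) ⇔ u)) = 3 ⇒ 2 = 4
This gives 4 ≠ 5.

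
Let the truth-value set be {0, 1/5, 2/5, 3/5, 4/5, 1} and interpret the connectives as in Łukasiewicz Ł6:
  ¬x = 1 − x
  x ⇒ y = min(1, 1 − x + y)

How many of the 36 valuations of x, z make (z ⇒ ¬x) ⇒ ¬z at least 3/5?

value 1: 11 assignments (counts)
value 4/5: 9 assignments (counts)
value 3/5: 7 assignments (counts)
value 2/5: 5 assignments
value 1/5: 3 assignments
value 0: 1 assignment
So 27 of the 36 assignments meet the threshold.

27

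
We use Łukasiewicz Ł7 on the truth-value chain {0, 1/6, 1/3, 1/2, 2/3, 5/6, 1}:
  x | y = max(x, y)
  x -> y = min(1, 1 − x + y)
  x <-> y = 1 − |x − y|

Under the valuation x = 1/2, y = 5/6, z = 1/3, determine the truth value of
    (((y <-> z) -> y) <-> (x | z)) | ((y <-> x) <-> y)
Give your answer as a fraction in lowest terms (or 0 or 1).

5/6

y <-> z = 5/6 <-> 1/3 = 1/2
(y <-> z) -> y = 1/2 -> 5/6 = 1
x | z = 1/2 | 1/3 = 1/2
((y <-> z) -> y) <-> (x | z) = 1 <-> 1/2 = 1/2
y <-> x = 5/6 <-> 1/2 = 2/3
(y <-> x) <-> y = 2/3 <-> 5/6 = 5/6
(((y <-> z) -> y) <-> (x | z)) | ((y <-> x) <-> y) = 1/2 | 5/6 = 5/6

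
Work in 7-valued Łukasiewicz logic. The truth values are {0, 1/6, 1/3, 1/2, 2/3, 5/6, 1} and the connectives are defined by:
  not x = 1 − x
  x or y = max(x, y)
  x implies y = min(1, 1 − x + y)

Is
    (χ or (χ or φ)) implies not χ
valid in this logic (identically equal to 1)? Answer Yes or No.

Counterexample: take φ = 0, χ = 2/3.
χ or φ = 2/3 or 0 = 2/3
χ or (χ or φ) = 2/3 or 2/3 = 2/3
not χ = not 2/3 = 1/3
(χ or (χ or φ)) implies not χ = 2/3 implies 1/3 = 2/3
This gives 2/3 ≠ 1.

No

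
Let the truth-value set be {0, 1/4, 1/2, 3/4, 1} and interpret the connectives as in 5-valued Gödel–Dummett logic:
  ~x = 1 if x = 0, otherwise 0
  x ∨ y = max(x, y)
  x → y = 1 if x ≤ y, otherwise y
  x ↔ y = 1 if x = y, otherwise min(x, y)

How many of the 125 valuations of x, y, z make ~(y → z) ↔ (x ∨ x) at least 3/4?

value 1: 25 assignments (counts)
value 3/4: 4 assignments (counts)
value 1/2: 4 assignments
value 1/4: 4 assignments
value 0: 88 assignments
So 29 of the 125 assignments meet the threshold.

29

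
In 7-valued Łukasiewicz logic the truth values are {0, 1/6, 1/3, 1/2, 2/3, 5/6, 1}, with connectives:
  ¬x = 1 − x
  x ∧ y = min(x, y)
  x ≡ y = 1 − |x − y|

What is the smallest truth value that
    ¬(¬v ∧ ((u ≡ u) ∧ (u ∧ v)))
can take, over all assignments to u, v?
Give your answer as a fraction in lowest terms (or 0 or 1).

1/2

Take u = 1/2, v = 1/2:
¬v = ¬1/2 = 1/2
u ≡ u = 1/2 ≡ 1/2 = 1
u ∧ v = 1/2 ∧ 1/2 = 1/2
(u ≡ u) ∧ (u ∧ v) = 1 ∧ 1/2 = 1/2
¬v ∧ ((u ≡ u) ∧ (u ∧ v)) = 1/2 ∧ 1/2 = 1/2
¬(¬v ∧ ((u ≡ u) ∧ (u ∧ v))) = ¬1/2 = 1/2
No assignment yields a value below 1/2, so this is the minimum.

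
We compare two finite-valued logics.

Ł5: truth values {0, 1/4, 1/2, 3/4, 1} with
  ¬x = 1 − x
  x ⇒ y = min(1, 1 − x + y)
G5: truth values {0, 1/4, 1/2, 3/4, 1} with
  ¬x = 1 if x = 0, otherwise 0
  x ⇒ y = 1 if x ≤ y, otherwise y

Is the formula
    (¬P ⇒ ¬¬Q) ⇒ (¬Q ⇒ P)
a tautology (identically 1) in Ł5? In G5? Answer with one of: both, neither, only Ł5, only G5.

only Ł5

In Ł5: every assignment gives 1 — tautology.
In G5: at P = 1/4, Q = 0 the value is 1/4 — not a tautology.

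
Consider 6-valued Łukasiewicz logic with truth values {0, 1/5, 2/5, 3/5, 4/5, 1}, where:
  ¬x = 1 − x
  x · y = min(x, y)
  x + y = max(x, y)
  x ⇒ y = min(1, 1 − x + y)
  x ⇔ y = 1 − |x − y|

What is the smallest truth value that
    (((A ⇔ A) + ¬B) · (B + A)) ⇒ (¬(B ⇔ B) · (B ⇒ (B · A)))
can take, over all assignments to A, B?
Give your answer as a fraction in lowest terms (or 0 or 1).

0

Take A = 0, B = 1:
A ⇔ A = 0 ⇔ 0 = 1
¬B = ¬1 = 0
(A ⇔ A) + ¬B = 1 + 0 = 1
B + A = 1 + 0 = 1
((A ⇔ A) + ¬B) · (B + A) = 1 · 1 = 1
B ⇔ B = 1 ⇔ 1 = 1
¬(B ⇔ B) = ¬1 = 0
B · A = 1 · 0 = 0
B ⇒ (B · A) = 1 ⇒ 0 = 0
¬(B ⇔ B) · (B ⇒ (B · A)) = 0 · 0 = 0
(((A ⇔ A) + ¬B) · (B + A)) ⇒ (¬(B ⇔ B) · (B ⇒ (B · A))) = 1 ⇒ 0 = 0
No assignment yields a value below 0, so this is the minimum.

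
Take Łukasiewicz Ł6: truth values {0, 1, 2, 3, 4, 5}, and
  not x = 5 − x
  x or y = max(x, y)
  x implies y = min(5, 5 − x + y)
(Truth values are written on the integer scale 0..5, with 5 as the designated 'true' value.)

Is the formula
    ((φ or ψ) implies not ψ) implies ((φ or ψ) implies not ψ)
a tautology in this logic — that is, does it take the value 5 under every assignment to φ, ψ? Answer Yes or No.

Yes

At φ = 3, ψ = 0, for instance:
φ or ψ = 3 or 0 = 3
not ψ = not 0 = 5
(φ or ψ) implies not ψ = 3 implies 5 = 5
((φ or ψ) implies not ψ) implies ((φ or ψ) implies not ψ) = 5 implies 5 = 5
and checking the remaining 35 assignments likewise gives ≥ 5 in every case.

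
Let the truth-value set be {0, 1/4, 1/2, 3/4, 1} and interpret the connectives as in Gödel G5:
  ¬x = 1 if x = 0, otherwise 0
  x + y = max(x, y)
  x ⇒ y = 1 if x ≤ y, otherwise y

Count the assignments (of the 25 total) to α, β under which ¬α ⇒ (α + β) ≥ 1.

21

value 1: 21 assignments (counts)
value 3/4: 1 assignment
value 1/2: 1 assignment
value 1/4: 1 assignment
value 0: 1 assignment
So 21 of the 25 assignments meet the threshold.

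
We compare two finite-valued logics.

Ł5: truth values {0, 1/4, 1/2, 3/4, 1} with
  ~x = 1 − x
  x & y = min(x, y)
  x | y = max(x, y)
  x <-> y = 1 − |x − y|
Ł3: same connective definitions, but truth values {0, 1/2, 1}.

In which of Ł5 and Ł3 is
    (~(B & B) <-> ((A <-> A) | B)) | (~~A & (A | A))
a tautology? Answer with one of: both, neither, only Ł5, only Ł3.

neither

In Ł5: at A = 0, B = 1/4 the value is 3/4 — not a tautology.
In Ł3: at A = 0, B = 1/2 the value is 1/2 — not a tautology.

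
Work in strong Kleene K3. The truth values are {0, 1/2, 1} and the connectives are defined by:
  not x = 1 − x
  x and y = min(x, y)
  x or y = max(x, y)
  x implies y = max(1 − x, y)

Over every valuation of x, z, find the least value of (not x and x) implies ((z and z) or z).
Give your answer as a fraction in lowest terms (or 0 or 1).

1/2

Take x = 1/2, z = 0:
not x = not 1/2 = 1/2
not x and x = 1/2 and 1/2 = 1/2
z and z = 0 and 0 = 0
(z and z) or z = 0 or 0 = 0
(not x and x) implies ((z and z) or z) = 1/2 implies 0 = 1/2
No assignment yields a value below 1/2, so this is the minimum.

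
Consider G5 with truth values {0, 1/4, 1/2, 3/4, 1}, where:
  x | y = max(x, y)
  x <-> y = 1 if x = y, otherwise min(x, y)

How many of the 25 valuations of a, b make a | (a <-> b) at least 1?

value 1: 9 assignments (counts)
value 3/4: 4 assignments
value 1/2: 4 assignments
value 1/4: 4 assignments
value 0: 4 assignments
So 9 of the 25 assignments meet the threshold.

9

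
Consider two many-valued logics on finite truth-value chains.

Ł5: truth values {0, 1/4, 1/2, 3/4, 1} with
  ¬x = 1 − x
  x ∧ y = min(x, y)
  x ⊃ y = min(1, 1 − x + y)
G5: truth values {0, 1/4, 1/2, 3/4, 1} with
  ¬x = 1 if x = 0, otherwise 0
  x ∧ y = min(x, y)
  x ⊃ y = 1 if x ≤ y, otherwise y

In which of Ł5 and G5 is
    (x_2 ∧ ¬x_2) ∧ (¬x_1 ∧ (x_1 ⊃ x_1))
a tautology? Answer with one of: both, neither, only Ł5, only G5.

In Ł5: at x_1 = 0, x_2 = 0 the value is 0 — not a tautology.
In G5: at x_1 = 0, x_2 = 0 the value is 0 — not a tautology.

neither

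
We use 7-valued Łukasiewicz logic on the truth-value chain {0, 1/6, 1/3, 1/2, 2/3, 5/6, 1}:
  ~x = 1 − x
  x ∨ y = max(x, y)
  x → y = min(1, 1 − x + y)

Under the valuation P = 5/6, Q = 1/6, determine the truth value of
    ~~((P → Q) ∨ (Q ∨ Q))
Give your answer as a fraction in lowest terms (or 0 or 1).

1/3

P → Q = 5/6 → 1/6 = 1/3
Q ∨ Q = 1/6 ∨ 1/6 = 1/6
(P → Q) ∨ (Q ∨ Q) = 1/3 ∨ 1/6 = 1/3
~((P → Q) ∨ (Q ∨ Q)) = ~1/3 = 2/3
~~((P → Q) ∨ (Q ∨ Q)) = ~2/3 = 1/3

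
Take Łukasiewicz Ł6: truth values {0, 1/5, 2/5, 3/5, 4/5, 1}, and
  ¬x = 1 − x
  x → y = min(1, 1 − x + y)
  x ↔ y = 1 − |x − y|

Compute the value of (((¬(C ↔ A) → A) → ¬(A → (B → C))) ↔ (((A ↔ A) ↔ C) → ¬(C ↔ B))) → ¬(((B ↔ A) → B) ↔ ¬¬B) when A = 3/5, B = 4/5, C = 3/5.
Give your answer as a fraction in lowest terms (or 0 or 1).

C ↔ A = 3/5 ↔ 3/5 = 1
¬(C ↔ A) = ¬1 = 0
¬(C ↔ A) → A = 0 → 3/5 = 1
B → C = 4/5 → 3/5 = 4/5
A → (B → C) = 3/5 → 4/5 = 1
¬(A → (B → C)) = ¬1 = 0
(¬(C ↔ A) → A) → ¬(A → (B → C)) = 1 → 0 = 0
A ↔ A = 3/5 ↔ 3/5 = 1
(A ↔ A) ↔ C = 1 ↔ 3/5 = 3/5
C ↔ B = 3/5 ↔ 4/5 = 4/5
¬(C ↔ B) = ¬4/5 = 1/5
((A ↔ A) ↔ C) → ¬(C ↔ B) = 3/5 → 1/5 = 3/5
((¬(C ↔ A) → A) → ¬(A → (B → C))) ↔ (((A ↔ A) ↔ C) → ¬(C ↔ B)) = 0 ↔ 3/5 = 2/5
B ↔ A = 4/5 ↔ 3/5 = 4/5
(B ↔ A) → B = 4/5 → 4/5 = 1
¬B = ¬4/5 = 1/5
¬¬B = ¬1/5 = 4/5
((B ↔ A) → B) ↔ ¬¬B = 1 ↔ 4/5 = 4/5
¬(((B ↔ A) → B) ↔ ¬¬B) = ¬4/5 = 1/5
(((¬(C ↔ A) → A) → ¬(A → (B → C))) ↔ (((A ↔ A) ↔ C) → ¬(C ↔ B))) → ¬(((B ↔ A) → B) ↔ ¬¬B) = 2/5 → 1/5 = 4/5

4/5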